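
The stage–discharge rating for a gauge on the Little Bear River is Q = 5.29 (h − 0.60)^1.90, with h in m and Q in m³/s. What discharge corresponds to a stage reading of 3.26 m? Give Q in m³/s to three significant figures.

33.9 m³/s

Q = 5.29 × (3.26 − 0.60)^1.90 = 5.29 × 2.66^1.90 = 33.94 m³/s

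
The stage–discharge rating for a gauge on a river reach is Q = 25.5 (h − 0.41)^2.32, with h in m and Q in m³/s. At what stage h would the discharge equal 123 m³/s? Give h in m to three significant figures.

2.38 m

h − h₀ = (Q/C)^(1/b) = (123/25.5)^(1/2.32) = 1.970 m
h = 0.41 + 1.970 = 2.380 m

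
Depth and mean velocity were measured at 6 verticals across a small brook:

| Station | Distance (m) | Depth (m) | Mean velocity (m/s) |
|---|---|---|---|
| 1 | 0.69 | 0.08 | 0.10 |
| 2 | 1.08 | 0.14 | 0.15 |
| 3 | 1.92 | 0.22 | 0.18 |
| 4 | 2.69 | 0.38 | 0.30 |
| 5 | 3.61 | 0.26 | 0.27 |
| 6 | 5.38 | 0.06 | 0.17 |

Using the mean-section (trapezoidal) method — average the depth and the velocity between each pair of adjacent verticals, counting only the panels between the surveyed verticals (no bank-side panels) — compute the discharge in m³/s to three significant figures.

Panel 1-2: Δb = 0.39 m, d̄ = (0.08+0.14)/2 = 0.11, v̄ = (0.10+0.15)/2 = 0.125 → q = 0.39×0.11×0.125 = 0.005363 m³/s
Panel 2-3: Δb = 0.84 m, d̄ = (0.14+0.22)/2 = 0.18, v̄ = (0.15+0.18)/2 = 0.165 → q = 0.84×0.18×0.165 = 0.02495 m³/s
Panel 3-4: Δb = 0.77 m, d̄ = (0.22+0.38)/2 = 0.3, v̄ = (0.18+0.30)/2 = 0.24 → q = 0.77×0.3×0.24 = 0.05544 m³/s
Panel 4-5: Δb = 0.92 m, d̄ = (0.38+0.26)/2 = 0.32, v̄ = (0.30+0.27)/2 = 0.285 → q = 0.92×0.32×0.285 = 0.08390 m³/s
Panel 5-6: Δb = 1.77 m, d̄ = (0.26+0.06)/2 = 0.16, v̄ = (0.27+0.17)/2 = 0.22 → q = 1.77×0.16×0.22 = 0.06230 m³/s
Q = Σ q = 0.2320 m³/s

0.232 m³/s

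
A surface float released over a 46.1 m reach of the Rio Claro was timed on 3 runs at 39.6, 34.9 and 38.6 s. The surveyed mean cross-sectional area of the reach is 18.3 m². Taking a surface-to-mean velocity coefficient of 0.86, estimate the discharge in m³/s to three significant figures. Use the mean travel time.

19.2 m³/s

t̄ = (39.6 + 34.9 + 38.6) / 3 = 37.7 s
v_surface = L / t̄ = 46.1 / 37.7 = 1.223 m/s
v_mean = 0.86 × 1.223 = 1.052 m/s
Q = A × v_mean = 18.3 × 1.052 = 19.24 m³/s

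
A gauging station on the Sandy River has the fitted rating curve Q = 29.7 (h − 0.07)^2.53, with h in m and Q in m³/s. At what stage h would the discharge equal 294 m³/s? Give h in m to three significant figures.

h − h₀ = (Q/C)^(1/b) = (294/29.7)^(1/2.53) = 2.475 m
h = 0.07 + 2.475 = 2.545 m

2.54 m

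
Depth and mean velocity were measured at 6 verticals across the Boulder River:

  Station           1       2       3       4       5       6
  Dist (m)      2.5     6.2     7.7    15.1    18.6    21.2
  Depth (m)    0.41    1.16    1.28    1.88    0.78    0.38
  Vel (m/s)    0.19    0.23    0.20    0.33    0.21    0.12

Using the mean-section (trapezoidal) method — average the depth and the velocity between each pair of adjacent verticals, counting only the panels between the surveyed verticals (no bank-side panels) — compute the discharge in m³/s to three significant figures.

Panel 1-2: Δb = 3.7 m, d̄ = (0.41+1.16)/2 = 0.785, v̄ = (0.19+0.23)/2 = 0.21 → q = 3.7×0.785×0.21 = 0.6099 m³/s
Panel 2-3: Δb = 1.5 m, d̄ = (1.16+1.28)/2 = 1.22, v̄ = (0.23+0.20)/2 = 0.215 → q = 1.5×1.22×0.215 = 0.3935 m³/s
Panel 3-4: Δb = 7.4 m, d̄ = (1.28+1.88)/2 = 1.58, v̄ = (0.20+0.33)/2 = 0.265 → q = 7.4×1.58×0.265 = 3.098 m³/s
Panel 4-5: Δb = 3.5 m, d̄ = (1.88+0.78)/2 = 1.33, v̄ = (0.33+0.21)/2 = 0.27 → q = 3.5×1.33×0.27 = 1.257 m³/s
Panel 5-6: Δb = 2.6 m, d̄ = (0.78+0.38)/2 = 0.58, v̄ = (0.21+0.12)/2 = 0.165 → q = 2.6×0.58×0.165 = 0.2488 m³/s
Q = Σ q = 5.607 m³/s

5.61 m³/s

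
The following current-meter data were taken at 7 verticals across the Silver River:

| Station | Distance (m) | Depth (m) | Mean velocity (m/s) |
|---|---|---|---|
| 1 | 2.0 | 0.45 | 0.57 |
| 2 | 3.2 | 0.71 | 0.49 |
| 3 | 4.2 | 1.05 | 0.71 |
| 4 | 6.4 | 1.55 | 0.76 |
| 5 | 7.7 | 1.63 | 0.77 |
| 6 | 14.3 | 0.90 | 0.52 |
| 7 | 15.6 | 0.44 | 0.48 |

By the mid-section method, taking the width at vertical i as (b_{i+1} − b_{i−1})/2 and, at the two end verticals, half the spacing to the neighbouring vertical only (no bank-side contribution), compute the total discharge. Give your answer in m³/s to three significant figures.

10.7 m³/s

w_1 = (3.2 − 2.0)/2 = 0.6 m; q_1 = 0.57 × 0.45 × 0.6 = 0.1539 m³/s
w_2 = (4.2 − 2.0)/2 = 1.1 m; q_2 = 0.49 × 0.71 × 1.1 = 0.3827 m³/s
w_3 = (6.4 − 3.2)/2 = 1.6 m; q_3 = 0.71 × 1.05 × 1.6 = 1.193 m³/s
w_4 = (7.7 − 4.2)/2 = 1.75 m; q_4 = 0.76 × 1.55 × 1.75 = 2.062 m³/s
w_5 = (14.3 − 6.4)/2 = 3.95 m; q_5 = 0.77 × 1.63 × 3.95 = 4.958 m³/s
w_6 = (15.6 − 7.7)/2 = 3.95 m; q_6 = 0.52 × 0.90 × 3.95 = 1.849 m³/s
w_7 = (15.6 − 14.3)/2 = 0.65 m; q_7 = 0.48 × 0.44 × 0.65 = 0.1373 m³/s
Q = Σ qᵢ = 10.73 m³/s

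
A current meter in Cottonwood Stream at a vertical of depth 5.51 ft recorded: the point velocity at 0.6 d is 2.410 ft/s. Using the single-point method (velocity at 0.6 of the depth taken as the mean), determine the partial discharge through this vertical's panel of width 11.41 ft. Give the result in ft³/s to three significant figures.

152 ft³/s

v̄ = v₀.₆ = 2.410 ft/s
q = v̄ × d × w = 2.410 × 5.51 × 11.41 = 151.5 ft³/s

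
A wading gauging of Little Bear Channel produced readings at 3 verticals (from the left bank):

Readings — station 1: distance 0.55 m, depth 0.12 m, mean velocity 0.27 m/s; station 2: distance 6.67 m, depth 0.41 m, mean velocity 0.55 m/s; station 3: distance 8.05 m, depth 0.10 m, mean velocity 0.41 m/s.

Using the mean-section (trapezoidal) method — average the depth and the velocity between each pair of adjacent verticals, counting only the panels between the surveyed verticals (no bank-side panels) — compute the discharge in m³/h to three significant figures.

Panel 1-2: Δb = 6.12 m, d̄ = (0.12+0.41)/2 = 0.265, v̄ = (0.27+0.55)/2 = 0.41 → q = 6.12×0.265×0.41 = 0.6649 m³/s
Panel 2-3: Δb = 1.38 m, d̄ = (0.41+0.10)/2 = 0.255, v̄ = (0.55+0.41)/2 = 0.48 → q = 1.38×0.255×0.48 = 0.1689 m³/s
Q = Σ q = 0.8339 m³/s
= 0.8339 × 3600 = 3002 m³/h

3000 m³/h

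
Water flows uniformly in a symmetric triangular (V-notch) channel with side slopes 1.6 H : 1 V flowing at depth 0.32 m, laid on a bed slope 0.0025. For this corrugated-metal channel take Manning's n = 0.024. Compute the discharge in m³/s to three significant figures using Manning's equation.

0.0901 m³/s

A = z·y² = 1.6×0.32² = 0.1638 m²
P = 2y√(1+z²) = 2×0.32×√(1+1.6²) = 1.208 m
R = A/P = 0.1638/1.208 = 0.1357 m
Q = (1/n)·A·R^(2/3)·S^(1/2) = (1/0.024) × 0.1638 × 0.1357^(2/3) × 0.0025^(1/2) = 0.09013 m³/s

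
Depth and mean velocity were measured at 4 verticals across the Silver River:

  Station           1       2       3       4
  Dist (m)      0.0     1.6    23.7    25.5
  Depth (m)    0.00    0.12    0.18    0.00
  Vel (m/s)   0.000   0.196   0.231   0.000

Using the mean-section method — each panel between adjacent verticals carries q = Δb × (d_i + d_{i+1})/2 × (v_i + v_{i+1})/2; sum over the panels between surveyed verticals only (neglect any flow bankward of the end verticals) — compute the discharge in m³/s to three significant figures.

0.736 m³/s

Panel 1-2: Δb = 1.6 m, d̄ = (0.00+0.12)/2 = 0.06, v̄ = (0.000+0.196)/2 = 0.098 → q = 1.6×0.06×0.098 = 0.009408 m³/s
Panel 2-3: Δb = 22.1 m, d̄ = (0.12+0.18)/2 = 0.15, v̄ = (0.196+0.231)/2 = 0.2135 → q = 22.1×0.15×0.2135 = 0.7078 m³/s
Panel 3-4: Δb = 1.8 m, d̄ = (0.18+0.00)/2 = 0.09, v̄ = (0.231+0.000)/2 = 0.1155 → q = 1.8×0.09×0.1155 = 0.01871 m³/s
Q = Σ q = 0.7359 m³/s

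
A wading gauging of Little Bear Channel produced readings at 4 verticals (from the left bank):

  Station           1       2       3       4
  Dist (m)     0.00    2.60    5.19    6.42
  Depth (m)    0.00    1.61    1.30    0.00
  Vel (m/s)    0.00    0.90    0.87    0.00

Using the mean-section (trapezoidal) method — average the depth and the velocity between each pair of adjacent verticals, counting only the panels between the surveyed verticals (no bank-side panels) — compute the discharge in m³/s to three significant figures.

4.62 m³/s

Panel 1-2: Δb = 2.6 m, d̄ = (0.00+1.61)/2 = 0.805, v̄ = (0.00+0.90)/2 = 0.45 → q = 2.6×0.805×0.45 = 0.9419 m³/s
Panel 2-3: Δb = 2.59 m, d̄ = (1.61+1.30)/2 = 1.455, v̄ = (0.90+0.87)/2 = 0.885 → q = 2.59×1.455×0.885 = 3.335 m³/s
Panel 3-4: Δb = 1.23 m, d̄ = (1.30+0.00)/2 = 0.65, v̄ = (0.87+0.00)/2 = 0.435 → q = 1.23×0.65×0.435 = 0.3478 m³/s
Q = Σ q = 4.625 m³/s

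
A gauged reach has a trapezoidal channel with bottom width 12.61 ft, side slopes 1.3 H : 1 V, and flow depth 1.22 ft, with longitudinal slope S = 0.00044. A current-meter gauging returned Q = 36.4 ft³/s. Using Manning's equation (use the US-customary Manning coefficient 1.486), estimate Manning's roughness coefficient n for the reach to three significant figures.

0.0152

A = (b + z·y)·y = (12.61 + 1.3×1.22)×1.22 = 17.32 ft²
P = b + 2y√(1+z²) = 12.61 + 2×1.22×√(1+1.3²) = 16.61 ft
R = A/P = 17.32/16.61 = 1.043 ft
n = (1.486/Q)·A·R^(2/3)·S^(1/2) = (1.486/36.4) × 17.32 × 1.028 × 0.02098 = 0.01525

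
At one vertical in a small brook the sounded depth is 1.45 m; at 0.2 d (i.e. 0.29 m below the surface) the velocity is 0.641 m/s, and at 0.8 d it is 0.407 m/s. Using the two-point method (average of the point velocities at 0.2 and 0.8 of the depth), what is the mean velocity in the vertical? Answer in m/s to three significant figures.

v̄ = (0.641 + 0.407) / 2 = 0.5240 m/s

0.524 m/s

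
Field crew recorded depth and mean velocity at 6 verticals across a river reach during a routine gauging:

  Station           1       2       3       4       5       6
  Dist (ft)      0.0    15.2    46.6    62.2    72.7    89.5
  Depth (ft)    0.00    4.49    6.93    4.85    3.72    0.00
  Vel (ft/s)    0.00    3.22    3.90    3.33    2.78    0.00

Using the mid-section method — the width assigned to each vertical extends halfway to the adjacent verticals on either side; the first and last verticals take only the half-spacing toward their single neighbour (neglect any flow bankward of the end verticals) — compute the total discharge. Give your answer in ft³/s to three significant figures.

1320 ft³/s

w_2 = (46.6 − 0.0)/2 = 23.3 ft; q_2 = 3.22 × 4.49 × 23.3 = 336.9 ft³/s
w_3 = (62.2 − 15.2)/2 = 23.5 ft; q_3 = 3.90 × 6.93 × 23.5 = 635.1 ft³/s
w_4 = (72.7 − 46.6)/2 = 13.05 ft; q_4 = 3.33 × 4.85 × 13.05 = 210.8 ft³/s
w_5 = (89.5 − 62.2)/2 = 13.65 ft; q_5 = 2.78 × 3.72 × 13.65 = 141.2 ft³/s
Stations 1, 6 contribute zero (depth or velocity is 0).
Q = Σ qᵢ = 1324 ft³/s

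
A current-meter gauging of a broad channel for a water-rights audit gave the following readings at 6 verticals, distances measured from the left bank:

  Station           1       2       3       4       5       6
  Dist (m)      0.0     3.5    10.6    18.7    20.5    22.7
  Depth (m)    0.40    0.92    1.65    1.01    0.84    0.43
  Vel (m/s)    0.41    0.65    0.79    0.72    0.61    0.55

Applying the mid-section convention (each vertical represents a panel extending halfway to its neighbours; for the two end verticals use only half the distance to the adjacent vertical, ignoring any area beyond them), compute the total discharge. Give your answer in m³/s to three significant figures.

18.2 m³/s

w_1 = (3.5 − 0.0)/2 = 1.75 m; q_1 = 0.41 × 0.40 × 1.75 = 0.2870 m³/s
w_2 = (10.6 − 0.0)/2 = 5.3 m; q_2 = 0.65 × 0.92 × 5.3 = 3.169 m³/s
w_3 = (18.7 − 3.5)/2 = 7.6 m; q_3 = 0.79 × 1.65 × 7.6 = 9.907 m³/s
w_4 = (20.5 − 10.6)/2 = 4.95 m; q_4 = 0.72 × 1.01 × 4.95 = 3.600 m³/s
w_5 = (22.7 − 18.7)/2 = 2 m; q_5 = 0.61 × 0.84 × 2 = 1.025 m³/s
w_6 = (22.7 − 20.5)/2 = 1.1 m; q_6 = 0.55 × 0.43 × 1.1 = 0.2602 m³/s
Q = Σ qᵢ = 18.25 m³/s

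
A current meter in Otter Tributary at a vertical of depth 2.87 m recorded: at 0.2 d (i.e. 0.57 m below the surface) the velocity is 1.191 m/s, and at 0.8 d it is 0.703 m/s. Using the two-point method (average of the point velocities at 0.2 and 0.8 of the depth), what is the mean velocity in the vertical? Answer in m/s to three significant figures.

0.947 m/s

v̄ = (1.191 + 0.703) / 2 = 0.9470 m/s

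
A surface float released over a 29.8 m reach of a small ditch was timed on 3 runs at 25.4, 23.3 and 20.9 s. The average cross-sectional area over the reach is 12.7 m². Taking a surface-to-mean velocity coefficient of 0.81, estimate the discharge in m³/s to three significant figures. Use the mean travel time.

13.2 m³/s

t̄ = (25.4 + 23.3 + 20.9) / 3 = 23.2 s
v_surface = L / t̄ = 29.8 / 23.2 = 1.284 m/s
v_mean = 0.81 × 1.284 = 1.040 m/s
Q = A × v_mean = 12.7 × 1.040 = 13.21 m³/s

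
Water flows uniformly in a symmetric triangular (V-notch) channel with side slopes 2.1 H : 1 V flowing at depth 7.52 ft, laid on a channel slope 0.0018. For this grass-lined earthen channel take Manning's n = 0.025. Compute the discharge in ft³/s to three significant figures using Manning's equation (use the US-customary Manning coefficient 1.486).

A = z·y² = 2.1×7.52² = 118.8 ft²
P = 2y√(1+z²) = 2×7.52×√(1+2.1²) = 34.98 ft
R = A/P = 118.8/34.98 = 3.395 ft
Q = (1.486/n)·A·R^(2/3)·S^(1/2) = (1.486/0.025) × 118.8 × 3.395^(2/3) × 0.0018^(1/2) = 676.5 ft³/s

676 ft³/s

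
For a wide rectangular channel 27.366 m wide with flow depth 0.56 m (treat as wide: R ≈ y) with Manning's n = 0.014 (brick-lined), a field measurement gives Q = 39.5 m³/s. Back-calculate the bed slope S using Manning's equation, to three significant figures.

0.00282

A = b·y = 27.366 × 0.56 = 15.32 m²
Wide channel: R ≈ y = 0.56 m
S = (Q·n / (1·A·R^(2/3)))² = (39.5×0.014 / (1×15.32×0.6794))² = 0.002821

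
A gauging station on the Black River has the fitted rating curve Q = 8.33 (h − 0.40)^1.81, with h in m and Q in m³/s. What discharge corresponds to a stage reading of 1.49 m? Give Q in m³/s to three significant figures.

9.74 m³/s

Q = 8.33 × (1.49 − 0.40)^1.81 = 8.33 × 1.09^1.81 = 9.736 m³/s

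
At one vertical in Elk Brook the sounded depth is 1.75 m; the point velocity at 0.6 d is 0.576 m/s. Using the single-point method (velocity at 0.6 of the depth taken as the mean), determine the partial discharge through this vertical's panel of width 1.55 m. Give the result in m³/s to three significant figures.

v̄ = v₀.₆ = 0.576 m/s
q = v̄ × d × w = 0.5760 × 1.75 × 1.55 = 1.562 m³/s

1.56 m³/s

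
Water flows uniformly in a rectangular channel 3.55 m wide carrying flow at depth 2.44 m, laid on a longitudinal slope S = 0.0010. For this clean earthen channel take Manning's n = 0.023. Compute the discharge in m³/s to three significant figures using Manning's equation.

12.1 m³/s

A = b·y = 3.55 × 2.44 = 8.662 m²
P = b + 2y = 3.55 + 2×2.44 = 8.430 m
R = A/P = 8.662/8.430 = 1.028 m
Q = (1/n)·A·R^(2/3)·S^(1/2) = (1/0.023) × 8.662 × 1.028^(2/3) × 0.0010^(1/2) = 12.13 m³/s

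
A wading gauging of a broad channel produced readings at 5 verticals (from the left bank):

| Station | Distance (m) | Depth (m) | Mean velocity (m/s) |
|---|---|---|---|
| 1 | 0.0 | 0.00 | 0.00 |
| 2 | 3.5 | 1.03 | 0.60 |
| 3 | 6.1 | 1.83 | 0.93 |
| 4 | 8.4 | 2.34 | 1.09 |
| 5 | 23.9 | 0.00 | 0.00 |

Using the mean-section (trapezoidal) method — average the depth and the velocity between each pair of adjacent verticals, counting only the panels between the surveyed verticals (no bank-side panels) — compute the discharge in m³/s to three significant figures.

Panel 1-2: Δb = 3.5 m, d̄ = (0.00+1.03)/2 = 0.515, v̄ = (0.00+0.60)/2 = 0.3 → q = 3.5×0.515×0.3 = 0.5408 m³/s
Panel 2-3: Δb = 2.6 m, d̄ = (1.03+1.83)/2 = 1.43, v̄ = (0.60+0.93)/2 = 0.765 → q = 2.6×1.43×0.765 = 2.844 m³/s
Panel 3-4: Δb = 2.3 m, d̄ = (1.83+2.34)/2 = 2.085, v̄ = (0.93+1.09)/2 = 1.01 → q = 2.3×2.085×1.01 = 4.843 m³/s
Panel 4-5: Δb = 15.5 m, d̄ = (2.34+0.00)/2 = 1.17, v̄ = (1.09+0.00)/2 = 0.545 → q = 15.5×1.17×0.545 = 9.884 m³/s
Q = Σ q = 18.11 m³/s

18.1 m³/s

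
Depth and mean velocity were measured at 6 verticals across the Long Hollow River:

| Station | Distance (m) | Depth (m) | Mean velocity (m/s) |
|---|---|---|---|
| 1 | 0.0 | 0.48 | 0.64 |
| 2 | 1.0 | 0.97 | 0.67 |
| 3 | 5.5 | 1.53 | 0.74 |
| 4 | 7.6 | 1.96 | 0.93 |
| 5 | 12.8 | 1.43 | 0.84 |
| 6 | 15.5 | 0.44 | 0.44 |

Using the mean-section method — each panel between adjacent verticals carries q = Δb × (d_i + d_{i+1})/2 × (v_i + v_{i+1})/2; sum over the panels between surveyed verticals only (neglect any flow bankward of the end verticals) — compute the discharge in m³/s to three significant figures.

16.9 m³/s

Panel 1-2: Δb = 1 m, d̄ = (0.48+0.97)/2 = 0.725, v̄ = (0.64+0.67)/2 = 0.655 → q = 1×0.725×0.655 = 0.4749 m³/s
Panel 2-3: Δb = 4.5 m, d̄ = (0.97+1.53)/2 = 1.25, v̄ = (0.67+0.74)/2 = 0.705 → q = 4.5×1.25×0.705 = 3.966 m³/s
Panel 3-4: Δb = 2.1 m, d̄ = (1.53+1.96)/2 = 1.745, v̄ = (0.74+0.93)/2 = 0.835 → q = 2.1×1.745×0.835 = 3.060 m³/s
Panel 4-5: Δb = 5.2 m, d̄ = (1.96+1.43)/2 = 1.695, v̄ = (0.93+0.84)/2 = 0.885 → q = 5.2×1.695×0.885 = 7.800 m³/s
Panel 5-6: Δb = 2.7 m, d̄ = (1.43+0.44)/2 = 0.935, v̄ = (0.84+0.44)/2 = 0.64 → q = 2.7×0.935×0.64 = 1.616 m³/s
Q = Σ q = 16.92 m³/s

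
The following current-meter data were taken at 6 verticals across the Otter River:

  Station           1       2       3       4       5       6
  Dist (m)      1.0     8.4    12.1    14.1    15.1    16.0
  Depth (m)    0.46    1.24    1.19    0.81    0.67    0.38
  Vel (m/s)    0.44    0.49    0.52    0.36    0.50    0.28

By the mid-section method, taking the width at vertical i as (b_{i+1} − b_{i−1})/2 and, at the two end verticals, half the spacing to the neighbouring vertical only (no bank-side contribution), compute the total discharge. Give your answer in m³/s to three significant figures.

6.69 m³/s

w_1 = (8.4 − 1.0)/2 = 3.7 m; q_1 = 0.44 × 0.46 × 3.7 = 0.7489 m³/s
w_2 = (12.1 − 1.0)/2 = 5.55 m; q_2 = 0.49 × 1.24 × 5.55 = 3.372 m³/s
w_3 = (14.1 − 8.4)/2 = 2.85 m; q_3 = 0.52 × 1.19 × 2.85 = 1.764 m³/s
w_4 = (15.1 − 12.1)/2 = 1.5 m; q_4 = 0.36 × 0.81 × 1.5 = 0.4374 m³/s
w_5 = (16.0 − 14.1)/2 = 0.95 m; q_5 = 0.50 × 0.67 × 0.95 = 0.3183 m³/s
w_6 = (16.0 − 15.1)/2 = 0.45 m; q_6 = 0.28 × 0.38 × 0.45 = 0.04788 m³/s
Q = Σ qᵢ = 6.688 m³/s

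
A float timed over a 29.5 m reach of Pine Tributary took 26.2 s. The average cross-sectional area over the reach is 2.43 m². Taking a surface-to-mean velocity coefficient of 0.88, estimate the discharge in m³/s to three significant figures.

2.41 m³/s

v_surface = L / t̄ = 29.5 / 26.2 = 1.126 m/s
v_mean = 0.88 × 1.126 = 0.9908 m/s
Q = A × v_mean = 2.43 × 0.9908 = 2.408 m³/s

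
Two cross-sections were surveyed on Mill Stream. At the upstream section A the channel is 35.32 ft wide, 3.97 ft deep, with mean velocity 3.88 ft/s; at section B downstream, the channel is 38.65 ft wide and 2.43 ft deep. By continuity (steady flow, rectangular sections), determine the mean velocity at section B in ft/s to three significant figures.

Q = A₁V₁ = (35.32×3.97) × 3.88 = 544.1 ft³/s
A₂ = 38.65 × 2.43 = 93.92 ft²
V₂ = Q/A₂ = 544.1/93.92 = 5.793 ft/s

5.79 ft/s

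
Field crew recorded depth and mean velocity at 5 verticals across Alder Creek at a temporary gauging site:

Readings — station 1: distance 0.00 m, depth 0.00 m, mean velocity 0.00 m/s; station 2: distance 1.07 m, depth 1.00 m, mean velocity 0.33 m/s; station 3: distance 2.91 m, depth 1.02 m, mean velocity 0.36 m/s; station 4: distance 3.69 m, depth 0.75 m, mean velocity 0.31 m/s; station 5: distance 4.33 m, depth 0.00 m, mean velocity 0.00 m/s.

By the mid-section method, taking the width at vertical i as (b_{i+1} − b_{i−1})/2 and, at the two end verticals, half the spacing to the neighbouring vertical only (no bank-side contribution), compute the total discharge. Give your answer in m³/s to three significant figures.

1.13 m³/s

w_2 = (2.91 − 0.00)/2 = 1.455 m; q_2 = 0.33 × 1.00 × 1.455 = 0.4802 m³/s
w_3 = (3.69 − 1.07)/2 = 1.31 m; q_3 = 0.36 × 1.02 × 1.31 = 0.4810 m³/s
w_4 = (4.33 − 2.91)/2 = 0.71 m; q_4 = 0.31 × 0.75 × 0.71 = 0.1651 m³/s
Stations 1, 5 contribute zero (depth or velocity is 0).
Q = Σ qᵢ = 1.126 m³/s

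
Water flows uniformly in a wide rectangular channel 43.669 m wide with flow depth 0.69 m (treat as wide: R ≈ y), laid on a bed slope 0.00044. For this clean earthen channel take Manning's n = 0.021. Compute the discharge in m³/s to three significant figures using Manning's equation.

23.5 m³/s

A = b·y = 43.669 × 0.69 = 30.13 m²
Wide channel: R ≈ y = 0.69 m
Q = (1/n)·A·R^(2/3)·S^(1/2) = (1/0.021) × 30.13 × 0.6900^(2/3) × 0.00044^(1/2) = 23.50 m³/s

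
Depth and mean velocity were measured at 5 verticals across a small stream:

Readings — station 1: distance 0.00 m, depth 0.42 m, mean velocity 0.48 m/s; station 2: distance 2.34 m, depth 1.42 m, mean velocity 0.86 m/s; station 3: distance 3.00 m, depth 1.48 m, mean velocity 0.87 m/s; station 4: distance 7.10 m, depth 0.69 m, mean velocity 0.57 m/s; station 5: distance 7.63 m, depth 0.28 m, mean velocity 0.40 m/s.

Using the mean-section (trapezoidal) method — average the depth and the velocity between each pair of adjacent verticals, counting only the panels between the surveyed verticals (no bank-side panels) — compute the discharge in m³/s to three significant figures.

Panel 1-2: Δb = 2.34 m, d̄ = (0.42+1.42)/2 = 0.92, v̄ = (0.48+0.86)/2 = 0.67 → q = 2.34×0.92×0.67 = 1.442 m³/s
Panel 2-3: Δb = 0.66 m, d̄ = (1.42+1.48)/2 = 1.45, v̄ = (0.86+0.87)/2 = 0.865 → q = 0.66×1.45×0.865 = 0.8278 m³/s
Panel 3-4: Δb = 4.1 m, d̄ = (1.48+0.69)/2 = 1.085, v̄ = (0.87+0.57)/2 = 0.72 → q = 4.1×1.085×0.72 = 3.203 m³/s
Panel 4-5: Δb = 0.53 m, d̄ = (0.69+0.28)/2 = 0.485, v̄ = (0.57+0.40)/2 = 0.485 → q = 0.53×0.485×0.485 = 0.1247 m³/s
Q = Σ q = 5.598 m³/s

5.60 m³/s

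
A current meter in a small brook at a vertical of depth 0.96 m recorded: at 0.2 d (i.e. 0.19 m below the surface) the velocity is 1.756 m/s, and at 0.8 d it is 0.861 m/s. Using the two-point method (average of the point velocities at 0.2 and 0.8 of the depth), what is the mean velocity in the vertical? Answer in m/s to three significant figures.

1.31 m/s

v̄ = (1.756 + 0.861) / 2 = 1.309 m/s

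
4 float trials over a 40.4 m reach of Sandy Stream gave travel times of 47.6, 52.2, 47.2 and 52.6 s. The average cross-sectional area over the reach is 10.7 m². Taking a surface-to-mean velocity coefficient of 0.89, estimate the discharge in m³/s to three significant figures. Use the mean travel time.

t̄ = (47.6 + 52.2 + 47.2 + 52.6) / 4 = 49.9 s
v_surface = L / t̄ = 40.4 / 49.9 = 0.8096 m/s
v_mean = 0.89 × 0.8096 = 0.7206 m/s
Q = A × v_mean = 10.7 × 0.7206 = 7.710 m³/s

7.71 m³/s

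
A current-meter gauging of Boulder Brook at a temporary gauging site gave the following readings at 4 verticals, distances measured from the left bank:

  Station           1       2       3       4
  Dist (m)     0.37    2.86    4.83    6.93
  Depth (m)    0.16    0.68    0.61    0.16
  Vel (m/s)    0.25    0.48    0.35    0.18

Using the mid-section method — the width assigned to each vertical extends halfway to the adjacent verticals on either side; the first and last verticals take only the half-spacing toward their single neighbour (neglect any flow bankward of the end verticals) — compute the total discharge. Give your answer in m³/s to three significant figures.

w_1 = (2.86 − 0.37)/2 = 1.245 m; q_1 = 0.25 × 0.16 × 1.245 = 0.04980 m³/s
w_2 = (4.83 − 0.37)/2 = 2.23 m; q_2 = 0.48 × 0.68 × 2.23 = 0.7279 m³/s
w_3 = (6.93 − 2.86)/2 = 2.035 m; q_3 = 0.35 × 0.61 × 2.035 = 0.4345 m³/s
w_4 = (6.93 − 4.83)/2 = 1.05 m; q_4 = 0.18 × 0.16 × 1.05 = 0.03024 m³/s
Q = Σ qᵢ = 1.242 m³/s

1.24 m³/s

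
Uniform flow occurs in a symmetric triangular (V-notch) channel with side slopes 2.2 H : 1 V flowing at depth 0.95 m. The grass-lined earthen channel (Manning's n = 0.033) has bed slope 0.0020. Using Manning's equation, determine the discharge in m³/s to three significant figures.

A = z·y² = 2.2×0.95² = 1.986 m²
P = 2y√(1+z²) = 2×0.95×√(1+2.2²) = 4.592 m
R = A/P = 1.986/4.592 = 0.4324 m
Q = (1/n)·A·R^(2/3)·S^(1/2) = (1/0.033) × 1.986 × 0.4324^(2/3) × 0.0020^(1/2) = 1.539 m³/s

1.54 m³/s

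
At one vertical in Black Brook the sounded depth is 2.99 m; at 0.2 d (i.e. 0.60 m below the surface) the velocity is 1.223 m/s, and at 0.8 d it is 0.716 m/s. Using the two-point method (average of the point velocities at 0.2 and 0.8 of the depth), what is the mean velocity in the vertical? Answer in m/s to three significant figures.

v̄ = (1.223 + 0.716) / 2 = 0.9695 m/s

0.970 m/s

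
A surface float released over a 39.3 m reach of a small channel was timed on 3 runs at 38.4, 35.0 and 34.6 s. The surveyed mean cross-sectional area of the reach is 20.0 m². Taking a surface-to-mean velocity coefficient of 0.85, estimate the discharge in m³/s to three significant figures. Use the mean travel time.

t̄ = (38.4 + 35.0 + 34.6) / 3 = 36 s
v_surface = L / t̄ = 39.3 / 36 = 1.092 m/s
v_mean = 0.85 × 1.092 = 0.9279 m/s
Q = A × v_mean = 20.0 × 0.9279 = 18.56 m³/s

18.6 m³/s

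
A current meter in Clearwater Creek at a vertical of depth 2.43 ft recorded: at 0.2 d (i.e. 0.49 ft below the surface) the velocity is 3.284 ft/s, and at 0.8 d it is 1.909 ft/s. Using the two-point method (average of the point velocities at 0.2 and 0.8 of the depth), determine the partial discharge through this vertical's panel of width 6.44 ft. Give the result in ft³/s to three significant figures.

v̄ = (3.284 + 1.909) / 2 = 2.597 ft/s
q = v̄ × d × w = 2.597 × 2.43 × 6.44 = 40.63 ft³/s

40.6 ft³/s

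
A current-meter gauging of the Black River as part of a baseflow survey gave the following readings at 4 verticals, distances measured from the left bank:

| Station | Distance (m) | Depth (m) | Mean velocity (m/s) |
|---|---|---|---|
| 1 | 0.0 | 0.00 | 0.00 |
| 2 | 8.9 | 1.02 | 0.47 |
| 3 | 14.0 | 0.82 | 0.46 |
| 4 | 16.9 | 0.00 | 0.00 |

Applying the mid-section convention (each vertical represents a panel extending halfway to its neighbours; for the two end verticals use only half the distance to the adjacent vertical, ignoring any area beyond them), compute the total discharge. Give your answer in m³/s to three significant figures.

w_2 = (14.0 − 0.0)/2 = 7 m; q_2 = 0.47 × 1.02 × 7 = 3.356 m³/s
w_3 = (16.9 − 8.9)/2 = 4 m; q_3 = 0.46 × 0.82 × 4 = 1.509 m³/s
Stations 1, 4 contribute zero (depth or velocity is 0).
Q = Σ qᵢ = 4.865 m³/s

4.86 m³/s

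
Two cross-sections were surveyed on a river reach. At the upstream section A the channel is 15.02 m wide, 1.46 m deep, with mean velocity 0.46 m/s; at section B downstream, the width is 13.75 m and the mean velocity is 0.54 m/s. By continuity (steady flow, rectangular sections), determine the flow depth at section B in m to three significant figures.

Q = A₁V₁ = (15.02×1.46) × 0.46 = 10.09 m³/s
d₂ = Q/(b₂ V₂) = 10.09/(13.75×0.54) = 1.359 m

1.36 m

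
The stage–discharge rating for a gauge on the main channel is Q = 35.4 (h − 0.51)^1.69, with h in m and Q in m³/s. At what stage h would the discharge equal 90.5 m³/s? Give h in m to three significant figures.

2.25 m

h − h₀ = (Q/C)^(1/b) = (90.5/35.4)^(1/1.69) = 1.743 m
h = 0.51 + 1.743 = 2.253 m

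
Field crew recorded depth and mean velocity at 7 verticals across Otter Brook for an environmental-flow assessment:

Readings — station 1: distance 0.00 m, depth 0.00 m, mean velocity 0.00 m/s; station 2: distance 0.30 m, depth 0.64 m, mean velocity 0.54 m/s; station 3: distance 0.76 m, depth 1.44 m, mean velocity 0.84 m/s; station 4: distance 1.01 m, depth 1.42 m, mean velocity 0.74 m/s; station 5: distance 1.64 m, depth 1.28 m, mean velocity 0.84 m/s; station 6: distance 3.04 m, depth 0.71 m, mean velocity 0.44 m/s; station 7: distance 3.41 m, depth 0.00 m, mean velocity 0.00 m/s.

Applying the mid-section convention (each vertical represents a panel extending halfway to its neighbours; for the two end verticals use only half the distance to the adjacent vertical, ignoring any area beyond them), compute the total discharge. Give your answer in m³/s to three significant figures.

2.39 m³/s

w_2 = (0.76 − 0.00)/2 = 0.38 m; q_2 = 0.54 × 0.64 × 0.38 = 0.1313 m³/s
w_3 = (1.01 − 0.30)/2 = 0.355 m; q_3 = 0.84 × 1.44 × 0.355 = 0.4294 m³/s
w_4 = (1.64 − 0.76)/2 = 0.44 m; q_4 = 0.74 × 1.42 × 0.44 = 0.4624 m³/s
w_5 = (3.04 − 1.01)/2 = 1.015 m; q_5 = 0.84 × 1.28 × 1.015 = 1.091 m³/s
w_6 = (3.41 − 1.64)/2 = 0.885 m; q_6 = 0.44 × 0.71 × 0.885 = 0.2765 m³/s
Stations 1, 7 contribute zero (depth or velocity is 0).
Q = Σ qᵢ = 2.391 m³/s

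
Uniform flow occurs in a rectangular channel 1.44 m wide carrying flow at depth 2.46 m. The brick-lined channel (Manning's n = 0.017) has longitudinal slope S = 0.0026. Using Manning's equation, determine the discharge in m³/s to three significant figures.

A = b·y = 1.44 × 2.46 = 3.542 m²
P = b + 2y = 1.44 + 2×2.46 = 6.360 m
R = A/P = 3.542/6.360 = 0.5570 m
Q = (1/n)·A·R^(2/3)·S^(1/2) = (1/0.017) × 3.542 × 0.5570^(2/3) × 0.0026^(1/2) = 7.193 m³/s

7.19 m³/s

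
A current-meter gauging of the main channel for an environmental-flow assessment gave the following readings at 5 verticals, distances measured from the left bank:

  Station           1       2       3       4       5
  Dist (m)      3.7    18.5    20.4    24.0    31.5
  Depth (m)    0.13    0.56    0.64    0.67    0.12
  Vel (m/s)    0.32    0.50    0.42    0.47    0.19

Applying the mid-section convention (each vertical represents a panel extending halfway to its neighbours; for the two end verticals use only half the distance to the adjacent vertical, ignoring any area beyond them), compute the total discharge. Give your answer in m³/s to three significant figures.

w_1 = (18.5 − 3.7)/2 = 7.4 m; q_1 = 0.32 × 0.13 × 7.4 = 0.3078 m³/s
w_2 = (20.4 − 3.7)/2 = 8.35 m; q_2 = 0.50 × 0.56 × 8.35 = 2.338 m³/s
w_3 = (24.0 − 18.5)/2 = 2.75 m; q_3 = 0.42 × 0.64 × 2.75 = 0.7392 m³/s
w_4 = (31.5 − 20.4)/2 = 5.55 m; q_4 = 0.47 × 0.67 × 5.55 = 1.748 m³/s
w_5 = (31.5 − 24.0)/2 = 3.75 m; q_5 = 0.19 × 0.12 × 3.75 = 0.08550 m³/s
Q = Σ qᵢ = 5.218 m³/s

5.22 m³/s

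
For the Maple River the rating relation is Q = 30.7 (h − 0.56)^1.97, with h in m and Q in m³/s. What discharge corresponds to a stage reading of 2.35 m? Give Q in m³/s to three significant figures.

Q = 30.7 × (2.35 − 0.56)^1.97 = 30.7 × 1.79^1.97 = 96.66 m³/s

96.7 m³/s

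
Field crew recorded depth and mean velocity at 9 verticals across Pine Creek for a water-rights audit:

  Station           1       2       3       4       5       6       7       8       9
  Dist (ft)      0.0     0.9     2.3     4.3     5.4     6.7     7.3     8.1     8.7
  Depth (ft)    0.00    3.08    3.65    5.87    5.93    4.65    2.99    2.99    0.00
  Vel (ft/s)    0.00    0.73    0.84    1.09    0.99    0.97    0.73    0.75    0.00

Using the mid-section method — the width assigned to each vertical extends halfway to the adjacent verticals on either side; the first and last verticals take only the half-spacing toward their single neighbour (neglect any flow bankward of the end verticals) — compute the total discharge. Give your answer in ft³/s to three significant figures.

w_2 = (2.3 − 0.0)/2 = 1.15 ft; q_2 = 0.73 × 3.08 × 1.15 = 2.586 ft³/s
w_3 = (4.3 − 0.9)/2 = 1.7 ft; q_3 = 0.84 × 3.65 × 1.7 = 5.212 ft³/s
w_4 = (5.4 − 2.3)/2 = 1.55 ft; q_4 = 1.09 × 5.87 × 1.55 = 9.917 ft³/s
w_5 = (6.7 − 4.3)/2 = 1.2 ft; q_5 = 0.99 × 5.93 × 1.2 = 7.045 ft³/s
w_6 = (7.3 − 5.4)/2 = 0.95 ft; q_6 = 0.97 × 4.65 × 0.95 = 4.285 ft³/s
w_7 = (8.1 − 6.7)/2 = 0.7 ft; q_7 = 0.73 × 2.99 × 0.7 = 1.528 ft³/s
w_8 = (8.7 − 7.3)/2 = 0.7 ft; q_8 = 0.75 × 2.99 × 0.7 = 1.570 ft³/s
Stations 1, 9 contribute zero (depth or velocity is 0).
Q = Σ qᵢ = 32.14 ft³/s

32.1 ft³/s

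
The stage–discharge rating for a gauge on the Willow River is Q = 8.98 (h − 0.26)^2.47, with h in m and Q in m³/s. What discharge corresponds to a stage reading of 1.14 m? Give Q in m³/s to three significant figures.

Q = 8.98 × (1.14 − 0.26)^2.47 = 8.98 × 0.88^2.47 = 6.549 m³/s

6.55 m³/s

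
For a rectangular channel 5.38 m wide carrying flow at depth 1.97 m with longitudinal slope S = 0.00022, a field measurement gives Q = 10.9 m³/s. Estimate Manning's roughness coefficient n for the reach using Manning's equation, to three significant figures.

0.0157

A = b·y = 5.38 × 1.97 = 10.60 m²
P = b + 2y = 5.38 + 2×1.97 = 9.320 m
R = A/P = 10.60/9.320 = 1.137 m
n = (1/Q)·A·R^(2/3)·S^(1/2) = (1/10.9) × 10.60 × 1.089 × 0.01483 = 0.01571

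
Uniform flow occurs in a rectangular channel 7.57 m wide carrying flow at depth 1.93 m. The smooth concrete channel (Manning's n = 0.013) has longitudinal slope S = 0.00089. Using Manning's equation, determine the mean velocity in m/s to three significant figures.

A = b·y = 7.57 × 1.93 = 14.61 m²
P = b + 2y = 7.57 + 2×1.93 = 11.43 m
R = A/P = 14.61/11.43 = 1.278 m
Q = (1/n)·A·R^(2/3)·S^(1/2) = (1/0.013) × 14.61 × 1.278^(2/3) × 0.00089^(1/2) = 39.49 m³/s
V = Q/A = 39.49/14.61 = 2.703 m/s

2.70 m/s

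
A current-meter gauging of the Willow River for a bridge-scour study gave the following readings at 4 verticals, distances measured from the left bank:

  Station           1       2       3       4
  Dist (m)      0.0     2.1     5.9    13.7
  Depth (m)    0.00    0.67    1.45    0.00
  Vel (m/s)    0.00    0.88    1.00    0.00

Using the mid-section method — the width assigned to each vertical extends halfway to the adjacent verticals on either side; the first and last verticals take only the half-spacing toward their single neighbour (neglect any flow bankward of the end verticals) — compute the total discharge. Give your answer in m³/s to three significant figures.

w_2 = (5.9 − 0.0)/2 = 2.95 m; q_2 = 0.88 × 0.67 × 2.95 = 1.739 m³/s
w_3 = (13.7 − 2.1)/2 = 5.8 m; q_3 = 1.00 × 1.45 × 5.8 = 8.410 m³/s
Stations 1, 4 contribute zero (depth or velocity is 0).
Q = Σ qᵢ = 10.15 m³/s

10.1 m³/s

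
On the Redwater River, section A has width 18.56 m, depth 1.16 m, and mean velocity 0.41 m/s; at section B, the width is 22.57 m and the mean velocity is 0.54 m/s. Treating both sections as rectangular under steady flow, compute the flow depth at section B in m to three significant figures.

0.724 m

Q = A₁V₁ = (18.56×1.16) × 0.41 = 8.827 m³/s
d₂ = Q/(b₂ V₂) = 8.827/(22.57×0.54) = 0.7243 m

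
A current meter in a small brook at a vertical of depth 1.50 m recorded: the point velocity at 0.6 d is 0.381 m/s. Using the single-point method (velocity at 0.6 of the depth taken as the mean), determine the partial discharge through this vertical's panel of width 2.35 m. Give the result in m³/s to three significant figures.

1.34 m³/s

v̄ = v₀.₆ = 0.381 m/s
q = v̄ × d × w = 0.3810 × 1.50 × 2.35 = 1.343 m³/s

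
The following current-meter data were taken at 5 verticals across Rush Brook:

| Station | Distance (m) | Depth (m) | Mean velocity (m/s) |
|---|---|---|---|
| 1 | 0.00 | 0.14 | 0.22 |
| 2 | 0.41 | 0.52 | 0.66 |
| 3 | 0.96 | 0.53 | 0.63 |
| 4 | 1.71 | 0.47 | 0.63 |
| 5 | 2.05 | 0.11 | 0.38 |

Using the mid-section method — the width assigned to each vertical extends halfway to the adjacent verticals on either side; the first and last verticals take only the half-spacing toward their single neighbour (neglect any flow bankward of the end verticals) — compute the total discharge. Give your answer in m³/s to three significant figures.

w_1 = (0.41 − 0.00)/2 = 0.205 m; q_1 = 0.22 × 0.14 × 0.205 = 0.006314 m³/s
w_2 = (0.96 − 0.00)/2 = 0.48 m; q_2 = 0.66 × 0.52 × 0.48 = 0.1647 m³/s
w_3 = (1.71 − 0.41)/2 = 0.65 m; q_3 = 0.63 × 0.53 × 0.65 = 0.2170 m³/s
w_4 = (2.05 − 0.96)/2 = 0.545 m; q_4 = 0.63 × 0.47 × 0.545 = 0.1614 m³/s
w_5 = (2.05 − 1.71)/2 = 0.17 m; q_5 = 0.38 × 0.11 × 0.17 = 0.007106 m³/s
Q = Σ qᵢ = 0.5566 m³/s

0.557 m³/s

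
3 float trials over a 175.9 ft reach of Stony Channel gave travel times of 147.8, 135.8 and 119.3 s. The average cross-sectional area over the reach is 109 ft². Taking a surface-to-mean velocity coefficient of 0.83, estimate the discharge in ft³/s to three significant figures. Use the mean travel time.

118 ft³/s

t̄ = (147.8 + 135.8 + 119.3) / 3 = 134.3 s
v_surface = L / t̄ = 175.9 / 134.3 = 1.310 ft/s
v_mean = 0.83 × 1.310 = 1.087 ft/s
Q = A × v_mean = 109 × 1.087 = 118.5 ft³/s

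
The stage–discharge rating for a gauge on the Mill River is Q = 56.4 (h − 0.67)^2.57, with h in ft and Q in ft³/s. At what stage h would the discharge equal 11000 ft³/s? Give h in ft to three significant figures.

8.45 ft

h − h₀ = (Q/C)^(1/b) = (11000/56.4)^(1/2.57) = 7.782 ft
h = 0.67 + 7.782 = 8.452 ft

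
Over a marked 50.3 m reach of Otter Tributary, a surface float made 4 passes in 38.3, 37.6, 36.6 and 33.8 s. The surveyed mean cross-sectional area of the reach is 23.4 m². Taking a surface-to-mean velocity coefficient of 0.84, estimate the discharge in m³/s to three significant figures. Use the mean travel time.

t̄ = (38.3 + 37.6 + 36.6 + 33.8) / 4 = 36.575 s
v_surface = L / t̄ = 50.3 / 36.575 = 1.375 m/s
v_mean = 0.84 × 1.375 = 1.155 m/s
Q = A × v_mean = 23.4 × 1.155 = 27.03 m³/s

27.0 m³/s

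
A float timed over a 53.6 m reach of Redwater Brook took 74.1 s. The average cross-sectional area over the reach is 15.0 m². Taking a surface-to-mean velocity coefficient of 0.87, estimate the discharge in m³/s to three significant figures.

v_surface = L / t̄ = 53.6 / 74.1 = 0.7233 m/s
v_mean = 0.87 × 0.7233 = 0.6293 m/s
Q = A × v_mean = 15.0 × 0.6293 = 9.440 m³/s

9.44 m³/s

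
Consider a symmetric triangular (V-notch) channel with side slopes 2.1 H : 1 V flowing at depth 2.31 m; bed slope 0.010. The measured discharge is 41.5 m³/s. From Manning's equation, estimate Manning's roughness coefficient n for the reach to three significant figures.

A = z·y² = 2.1×2.31² = 11.21 m²
P = 2y√(1+z²) = 2×2.31×√(1+2.1²) = 10.75 m
R = A/P = 11.21/10.75 = 1.043 m
n = (1/Q)·A·R^(2/3)·S^(1/2) = (1/41.5) × 11.21 × 1.028 × 0.1000 = 0.02777

0.0278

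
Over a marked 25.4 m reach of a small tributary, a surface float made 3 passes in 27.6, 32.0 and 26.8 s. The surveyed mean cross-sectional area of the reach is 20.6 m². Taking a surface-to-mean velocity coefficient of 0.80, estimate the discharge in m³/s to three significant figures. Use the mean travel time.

t̄ = (27.6 + 32.0 + 26.8) / 3 = 28.8 s
v_surface = L / t̄ = 25.4 / 28.8 = 0.8819 m/s
v_mean = 0.80 × 0.8819 = 0.7056 m/s
Q = A × v_mean = 20.6 × 0.7056 = 14.53 m³/s

14.5 m³/s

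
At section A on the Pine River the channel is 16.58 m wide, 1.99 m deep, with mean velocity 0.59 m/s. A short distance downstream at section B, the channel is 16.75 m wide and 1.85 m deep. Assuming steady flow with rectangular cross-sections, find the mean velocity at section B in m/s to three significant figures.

Q = A₁V₁ = (16.58×1.99) × 0.59 = 19.47 m³/s
A₂ = 16.75 × 1.85 = 30.99 m²
V₂ = Q/A₂ = 19.47/30.99 = 0.6282 m/s

0.628 m/s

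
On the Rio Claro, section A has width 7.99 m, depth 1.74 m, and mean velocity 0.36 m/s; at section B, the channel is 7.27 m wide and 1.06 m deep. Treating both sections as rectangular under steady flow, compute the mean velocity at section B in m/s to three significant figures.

Q = A₁V₁ = (7.99×1.74) × 0.36 = 5.005 m³/s
A₂ = 7.27 × 1.06 = 7.706 m²
V₂ = Q/A₂ = 5.005/7.706 = 0.6495 m/s

0.649 m/s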